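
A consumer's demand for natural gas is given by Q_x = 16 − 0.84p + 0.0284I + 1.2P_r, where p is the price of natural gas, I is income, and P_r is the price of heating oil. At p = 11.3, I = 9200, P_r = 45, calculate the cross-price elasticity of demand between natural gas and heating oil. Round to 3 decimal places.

At the given point, Q_x = 16 − 0.84(11.3) + 0.0284(9200) + 1.2(45) = 16 − 9.492 + 261.28 + 54 = 321.788.
∂Q_x/∂P_r = +1.2, so E_xy = 1.2·(45/321.788) ≈ 0.168.
E_xy > 0: the goods are substitutes.

0.168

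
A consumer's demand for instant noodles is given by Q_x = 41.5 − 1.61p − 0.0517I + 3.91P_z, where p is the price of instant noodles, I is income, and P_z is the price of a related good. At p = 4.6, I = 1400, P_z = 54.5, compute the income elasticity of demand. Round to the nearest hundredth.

-0.41

At the given point, Q_x = 41.5 − 1.61(4.6) − 0.0517(1400) + 3.91(54.5) = 41.5 − 7.406 − 72.38 + 213.095 = 174.809.
∂Q_x/∂I = −0.0517, so E_I = -0.0517·(1400/174.809) ≈ -0.41.
E_I < 0: inferior good.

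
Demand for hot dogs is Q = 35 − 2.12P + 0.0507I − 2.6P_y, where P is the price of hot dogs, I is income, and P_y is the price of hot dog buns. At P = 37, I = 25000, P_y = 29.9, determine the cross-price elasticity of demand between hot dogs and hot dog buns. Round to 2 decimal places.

-0.07

Q = 35 − 2.12(37) + 0.0507(25000) − 2.6(29.9) = 35 − 78.44 + 1267.5 − 77.74 = 1146.32.
∂Q/∂P_y = −2.6, so E_xy = -2.6·(29.9/1146.32) ≈ -0.07.
E_xy < 0: the goods are complements.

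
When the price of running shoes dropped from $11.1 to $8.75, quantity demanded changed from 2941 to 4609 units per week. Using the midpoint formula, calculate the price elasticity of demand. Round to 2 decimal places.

-1.87

%ΔQ = (4609 − 2941)/[(2941 + 4609)/2] = 1668/3775 ≈ 0.4419.
%Δp = (8.75 − 11.1)/[(11.1 + 8.75)/2] = -2.35/9.925 ≈ -0.2368.
Arc elasticity E = %ΔQ/%Δp ≈ 0.4419/-0.2368 ≈ -1.87.
|E| > 1: demand is elastic over this range.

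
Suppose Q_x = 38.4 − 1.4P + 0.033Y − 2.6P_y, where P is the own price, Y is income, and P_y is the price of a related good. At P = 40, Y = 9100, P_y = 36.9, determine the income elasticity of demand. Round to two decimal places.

1.61

At the given point, Q_x = 38.4 − 1.4(40) + 0.033(9100) − 2.6(36.9) = 38.4 − 56 + 300.3 − 95.94 = 186.76.
∂Q_x/∂Y = +0.033, so E_I = 0.033·(9100/186.76) ≈ 1.61.
E_I > 1: normal good (luxury).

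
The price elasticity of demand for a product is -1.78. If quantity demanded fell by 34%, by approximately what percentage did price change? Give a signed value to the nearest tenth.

19.1

%ΔQ ≈ E × %ΔP ⇒ %ΔP = %ΔQ / E = (-34%)/(-1.78) ≈ 19.1%.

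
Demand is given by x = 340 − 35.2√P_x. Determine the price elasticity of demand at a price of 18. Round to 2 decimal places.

At P_x = 18, x = 190.659.
dx/dP_x = −35.2/(2√P_x) = −35.2/(2·4.2426).
Point elasticity E = (dx/dP_x)·(P_x/x) = -4.1484 × 18/190.659 ≈ -0.39.
|E| < 1, so demand is inelastic at this price.

-0.39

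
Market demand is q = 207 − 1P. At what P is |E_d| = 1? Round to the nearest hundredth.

103.50

For linear demand q = a − bP, E = −bP/(a − bP). |E| = 1 ⇒ bP = a − bP ⇒ P = a/(2b).
P = 207/(2·1) = 103.50.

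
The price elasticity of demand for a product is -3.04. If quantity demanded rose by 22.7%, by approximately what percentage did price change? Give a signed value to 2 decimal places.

%ΔQ ≈ E × %ΔP ⇒ %ΔP = %ΔQ / E = (22.7%)/(-3.04) ≈ -7.47%.

-7.47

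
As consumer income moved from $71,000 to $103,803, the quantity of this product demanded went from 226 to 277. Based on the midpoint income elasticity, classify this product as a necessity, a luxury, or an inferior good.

necessity

%ΔQ = (277 − 226)/[(226+277)/2] = 51/251.5 ≈ 0.2028.
%ΔI = (103,803 − 71,000)/[(71,000+103,803)/2] = 32803/87401.5 ≈ 0.3753.
E_I = %ΔQ/%ΔI ≈ 0.540.
E_I ∈ (0,1): normal good (necessity).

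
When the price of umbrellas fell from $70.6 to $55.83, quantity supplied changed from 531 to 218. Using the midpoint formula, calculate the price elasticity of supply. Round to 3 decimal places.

3.577

%ΔQ = (218 − 531)/[(531 + 218)/2] = -313/374.5 ≈ -0.8358.
%Δp = (55.83 − 70.6)/[(70.6 + 55.83)/2] = -14.77/63.215 ≈ -0.2336.
Arc elasticity E = %ΔQ/%Δp ≈ -0.8358/-0.2336 ≈ 3.577.
|E| > 1: supply is elastic over this range.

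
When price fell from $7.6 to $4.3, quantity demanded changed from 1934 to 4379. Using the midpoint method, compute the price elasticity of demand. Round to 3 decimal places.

%ΔQ = (4379 − 1934)/[(1934 + 4379)/2] = 2445/3156.5 ≈ 0.7746.
%ΔP = (4.3 − 7.6)/[(7.6 + 4.3)/2] = -3.3/5.95 ≈ -0.5546.
Arc elasticity E = %ΔQ/%ΔP ≈ 0.7746/-0.5546 ≈ -1.397.
|E| > 1: demand is elastic over this range.

-1.397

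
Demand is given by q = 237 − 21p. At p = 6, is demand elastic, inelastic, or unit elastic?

At p = 6, q = 111.
dq/dp = −21.
Point elasticity E = (dq/dp)·(p/q) = -21 × 6/111 ≈ -1.135.
|E| ≈ 1.135 > 1, so demand is elastic.

elastic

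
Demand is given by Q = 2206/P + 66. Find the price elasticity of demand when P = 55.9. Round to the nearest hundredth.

At P = 55.9, Q = 105.4633.
dQ/dP = −2206/P² = −0.706.
Point elasticity E = (dQ/dP)·(P/Q) = -0.706 × 55.9/105.4633 ≈ -0.37.
|E| < 1, so demand is inelastic at this price.

-0.37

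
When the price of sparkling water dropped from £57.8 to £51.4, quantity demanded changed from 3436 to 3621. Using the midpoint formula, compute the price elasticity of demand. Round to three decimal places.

%ΔQ = (3621 − 3436)/[(3436 + 3621)/2] = 185/3528.5 ≈ 0.0524.
%Δp = (51.4 − 57.8)/[(57.8 + 51.4)/2] = -6.4/54.6 ≈ -0.1172.
Arc elasticity E = %ΔQ/%Δp ≈ 0.0524/-0.1172 ≈ -0.447.
|E| < 1: demand is inelastic over this range.

-0.447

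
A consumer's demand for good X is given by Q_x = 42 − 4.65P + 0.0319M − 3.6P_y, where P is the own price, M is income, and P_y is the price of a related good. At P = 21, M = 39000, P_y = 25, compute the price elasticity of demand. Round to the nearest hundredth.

-0.09

Evaluating quantity at (P, M, P_y) gives Q_x = 42 − 4.65(21) + 0.0319(39000) − 3.6(25) = 42 − 97.65 + 1244.1 − 90 = 1098.45.
∂Q_x/∂P = −4.65, so E_p = (−4.65)·(21/1098.45) ≈ -0.09.
|E_p| < 1: demand is inelastic.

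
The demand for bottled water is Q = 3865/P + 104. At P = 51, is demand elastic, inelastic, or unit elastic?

At P = 51, Q = 179.7843.
dQ/dP = −3865/P² = −1.486.
Point elasticity E = (dQ/dP)·(P/Q) = -1.486 × 51/179.7843 ≈ -0.422.
|E| ≈ 0.422 < 1, so demand is inelastic.

inelastic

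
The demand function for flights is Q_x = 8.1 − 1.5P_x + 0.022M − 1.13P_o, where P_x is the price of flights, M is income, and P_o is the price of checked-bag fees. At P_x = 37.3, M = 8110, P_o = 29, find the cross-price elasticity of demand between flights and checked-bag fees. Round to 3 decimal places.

-0.335

First evaluate Q_x: 8.1 − 1.5(37.3) + 0.022(8110) − 1.13(29) = 8.1 − 55.95 + 178.42 − 32.77 = 97.8.
∂Q_x/∂P_o = −1.13, so E_xy = -1.13·(29/97.8) ≈ -0.335.
E_xy < 0: the goods are complements.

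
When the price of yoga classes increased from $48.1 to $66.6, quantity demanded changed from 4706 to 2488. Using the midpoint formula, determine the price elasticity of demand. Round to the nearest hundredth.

-1.91

%ΔQ = (2488 − 4706)/[(4706 + 2488)/2] = -2218/3597 ≈ -0.6166.
%ΔP = (66.6 − 48.1)/[(48.1 + 66.6)/2] = 18.5/57.35 ≈ 0.3226.
Arc elasticity E = %ΔQ/%ΔP ≈ -0.6166/0.3226 ≈ -1.91.
|E| > 1: demand is elastic over this range.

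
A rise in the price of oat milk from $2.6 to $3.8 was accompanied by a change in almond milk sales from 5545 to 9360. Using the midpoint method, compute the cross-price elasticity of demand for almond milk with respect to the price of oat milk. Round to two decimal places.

1.37

%ΔQ_x = (9360 − 5545)/[(5545+9360)/2] = 3815/7452.5 ≈ 0.5119.
%ΔP_y = (3.8 − 2.6)/[(2.6+3.8)/2] ≈ 0.3750.
E_xy = 0.5119/0.3750 ≈ 1.37.
E_xy > 0, so almond milk and oat milk are substitutes.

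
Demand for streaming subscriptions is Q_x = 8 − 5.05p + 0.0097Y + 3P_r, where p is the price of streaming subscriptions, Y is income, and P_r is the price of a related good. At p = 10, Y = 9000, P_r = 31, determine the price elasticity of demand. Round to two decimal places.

-0.37

Substituting, Q_x = 8 − 5.05(10) + 0.0097(9000) + 3(31) = 8 − 50.5 + 87.3 + 93 = 137.8.
∂Q_x/∂p = −5.05, so E_p = (−5.05)·(10/137.8) ≈ -0.37.
|E_p| < 1: demand is inelastic.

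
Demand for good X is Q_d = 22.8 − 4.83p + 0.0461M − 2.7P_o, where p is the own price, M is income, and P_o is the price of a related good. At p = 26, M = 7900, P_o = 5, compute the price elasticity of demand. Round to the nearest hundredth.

-0.51

Q_d = 22.8 − 4.83(26) + 0.0461(7900) − 2.7(5) = 22.8 − 125.58 + 364.19 − 13.5 = 247.91.
∂Q_d/∂p = −4.83, so E_p = (−4.83)·(26/247.91) ≈ -0.51.
|E_p| < 1: demand is inelastic.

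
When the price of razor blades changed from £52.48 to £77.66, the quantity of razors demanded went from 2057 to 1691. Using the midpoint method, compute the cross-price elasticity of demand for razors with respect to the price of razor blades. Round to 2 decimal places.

-0.50

%ΔQ_x = (1691 − 2057)/[(2057+1691)/2] = -366/1874 ≈ -0.1953.
%ΔP_y = (77.66 − 52.48)/[(52.48+77.66)/2] ≈ 0.3870.
E_xy = -0.1953/0.3870 ≈ -0.50.
E_xy < 0, so razors and razor blades are complements.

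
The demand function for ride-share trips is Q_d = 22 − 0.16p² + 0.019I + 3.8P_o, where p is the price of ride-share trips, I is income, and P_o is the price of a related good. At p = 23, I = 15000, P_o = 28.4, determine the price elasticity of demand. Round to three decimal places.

Q_d = 22 − 0.16(23)² + 0.019(15000) + 3.8(28.4) = 22 − 84.64 + 285 + 107.92 = 330.28.
∂Q_d/∂p = −2·0.16·p = -7.36, so E_p = -7.36·(23/330.28) ≈ -0.513.
|E_p| < 1: demand is inelastic.

-0.513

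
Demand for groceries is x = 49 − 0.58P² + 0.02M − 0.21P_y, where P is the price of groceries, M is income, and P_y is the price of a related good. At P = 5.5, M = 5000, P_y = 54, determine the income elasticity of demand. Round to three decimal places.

At the given point, x = 49 − 0.58(5.5)² + 0.02(5000) − 0.21(54) = 49 − 17.545 + 100 − 11.34 = 120.115.
∂x/∂M = +0.02, so E_I = 0.02·(5000/120.115) ≈ 0.833.
E_I ∈ (0,1): normal good (necessity).

0.833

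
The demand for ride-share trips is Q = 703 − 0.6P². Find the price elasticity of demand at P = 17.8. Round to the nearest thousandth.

-0.741

At P = 17.8, Q = 512.896.
dQ/dP = −2·0.6·P = −21.36.
Point elasticity E = (dQ/dP)·(P/Q) = -21.36 × 17.8/512.896 ≈ -0.741.
|E| < 1, so demand is inelastic at this price.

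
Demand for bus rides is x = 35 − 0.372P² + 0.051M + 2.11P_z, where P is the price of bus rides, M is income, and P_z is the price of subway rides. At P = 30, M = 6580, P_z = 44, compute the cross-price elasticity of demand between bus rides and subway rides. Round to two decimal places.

Evaluating quantity at (P, M, P_z) gives x = 35 − 0.372(30)² + 0.051(6580) + 2.11(44) = 35 − 334.8 + 335.58 + 92.84 = 128.62.
∂x/∂P_z = +2.11, so E_xy = 2.11·(44/128.62) ≈ 0.72.
E_xy > 0: the goods are substitutes.

0.72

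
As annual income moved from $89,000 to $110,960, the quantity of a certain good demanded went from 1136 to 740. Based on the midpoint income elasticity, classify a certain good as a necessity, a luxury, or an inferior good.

inferior

%ΔQ = (740 − 1136)/[(1136+740)/2] = -396/938 ≈ -0.4222.
%ΔY = (110,960 − 89,000)/[(89,000+110,960)/2] = 21960/99980 ≈ 0.2196.
E_I = %ΔQ/%ΔY ≈ -1.922.
E_I < 0: inferior good.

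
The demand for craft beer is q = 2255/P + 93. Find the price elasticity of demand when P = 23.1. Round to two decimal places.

-0.51

At P = 23.1, q = 190.619.
dq/dP = −2255/P² = −4.2259.
Point elasticity E = (dq/dP)·(P/q) = -4.2259 × 23.1/190.619 ≈ -0.51.
|E| < 1, so demand is inelastic at this price.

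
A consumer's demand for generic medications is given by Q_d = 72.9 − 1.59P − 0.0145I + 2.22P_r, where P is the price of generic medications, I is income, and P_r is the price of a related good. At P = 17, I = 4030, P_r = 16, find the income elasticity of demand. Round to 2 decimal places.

At the given point, Q_d = 72.9 − 1.59(17) − 0.0145(4030) + 2.22(16) = 72.9 − 27.03 − 58.435 + 35.52 = 22.955.
∂Q_d/∂I = −0.0145, so E_I = -0.0145·(4030/22.955) ≈ -2.55.
E_I < 0: inferior good.

-2.55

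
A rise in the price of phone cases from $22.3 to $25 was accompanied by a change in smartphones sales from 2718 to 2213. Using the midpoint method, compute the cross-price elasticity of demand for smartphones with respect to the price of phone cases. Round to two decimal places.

-1.79

%ΔQ_x = (2213 − 2718)/[(2718+2213)/2] = -505/2465.5 ≈ -0.2048.
%ΔP_y = (25 − 22.3)/[(22.3+25)/2] ≈ 0.1142.
E_xy = -0.2048/0.1142 ≈ -1.79.
E_xy < 0, so smartphones and phone cases are complements.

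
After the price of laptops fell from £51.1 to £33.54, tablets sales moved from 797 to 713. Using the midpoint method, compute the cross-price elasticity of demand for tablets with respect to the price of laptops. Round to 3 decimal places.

%ΔQ_x = (713 − 797)/[(797+713)/2] = -84/755 ≈ -0.1113.
%ΔP_y = (33.54 − 51.1)/[(51.1+33.54)/2] ≈ -0.4149.
E_xy = -0.1113/-0.4149 ≈ 0.268.
E_xy > 0, so tablets and laptops are substitutes.

0.268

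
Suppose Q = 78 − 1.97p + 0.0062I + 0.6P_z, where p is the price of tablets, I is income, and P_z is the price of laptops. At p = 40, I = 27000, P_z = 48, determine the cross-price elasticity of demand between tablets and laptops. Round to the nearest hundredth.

Evaluating quantity at (p, I, P_z) gives Q = 78 − 1.97(40) + 0.0062(27000) + 0.6(48) = 78 − 78.8 + 167.4 + 28.8 = 195.4.
∂Q/∂P_z = +0.6, so E_xy = 0.6·(48/195.4) ≈ 0.15.
E_xy > 0: the goods are substitutes.

0.15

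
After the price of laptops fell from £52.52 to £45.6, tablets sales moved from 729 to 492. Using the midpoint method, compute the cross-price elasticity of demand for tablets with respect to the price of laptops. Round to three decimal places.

2.752

%ΔQ_x = (492 − 729)/[(729+492)/2] = -237/610.5 ≈ -0.3882.
%ΔP_y = (45.6 − 52.52)/[(52.52+45.6)/2] ≈ -0.1411.
E_xy = -0.3882/-0.1411 ≈ 2.752.
E_xy > 0, so tablets and laptops are substitutes.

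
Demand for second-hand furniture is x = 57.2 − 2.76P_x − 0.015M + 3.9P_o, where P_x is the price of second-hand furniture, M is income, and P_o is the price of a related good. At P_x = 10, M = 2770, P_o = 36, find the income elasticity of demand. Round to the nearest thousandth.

x = 57.2 − 2.76(10) − 0.015(2770) + 3.9(36) = 57.2 − 27.6 − 41.55 + 140.4 = 128.45.
∂x/∂M = −0.015, so E_I = -0.015·(2770/128.45) ≈ -0.323.
E_I < 0: inferior good.

-0.323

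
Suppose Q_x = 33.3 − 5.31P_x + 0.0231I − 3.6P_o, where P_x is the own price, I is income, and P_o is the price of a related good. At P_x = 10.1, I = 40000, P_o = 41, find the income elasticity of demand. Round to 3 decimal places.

1.222

Evaluating quantity at (P_x, I, P_o) gives Q_x = 33.3 − 5.31(10.1) + 0.0231(40000) − 3.6(41) = 33.3 − 53.631 + 924 − 147.6 = 756.069.
∂Q_x/∂I = +0.0231, so E_I = 0.0231·(40000/756.069) ≈ 1.222.
E_I > 1: normal good (luxury).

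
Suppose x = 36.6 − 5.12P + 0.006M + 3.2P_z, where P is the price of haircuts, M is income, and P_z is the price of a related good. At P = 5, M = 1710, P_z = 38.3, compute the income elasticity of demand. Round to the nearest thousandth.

x = 36.6 − 5.12(5) + 0.006(1710) + 3.2(38.3) = 36.6 − 25.6 + 10.26 + 122.56 = 143.82.
∂x/∂M = +0.006, so E_I = 0.006·(1710/143.82) ≈ 0.071.
E_I ∈ (0,1): normal good (necessity).

0.071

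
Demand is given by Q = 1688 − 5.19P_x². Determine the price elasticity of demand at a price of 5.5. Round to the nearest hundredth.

At P_x = 5.5, Q = 1531.0025.
dQ/dP_x = −2·5.19·P_x = −57.09.
Point elasticity E = (dQ/dP_x)·(P_x/Q) = -57.09 × 5.5/1531.0025 ≈ -0.21.
|E| < 1, so demand is inelastic at this price.

-0.21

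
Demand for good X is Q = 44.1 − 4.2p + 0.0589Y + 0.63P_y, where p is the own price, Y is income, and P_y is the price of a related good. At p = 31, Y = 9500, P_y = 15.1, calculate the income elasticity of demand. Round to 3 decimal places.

1.159

Substituting, Q = 44.1 − 4.2(31) + 0.0589(9500) + 0.63(15.1) = 44.1 − 130.2 + 559.55 + 9.513 = 482.963.
∂Q/∂Y = +0.0589, so E_I = 0.0589·(9500/482.963) ≈ 1.159.
E_I > 1: normal good (luxury).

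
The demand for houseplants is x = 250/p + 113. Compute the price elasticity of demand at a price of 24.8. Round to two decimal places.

-0.08

At p = 24.8, x = 123.0806.
dx/dp = −250/p² = −0.4065.
Point elasticity E = (dx/dp)·(p/x) = -0.4065 × 24.8/123.0806 ≈ -0.08.
|E| < 1, so demand is inelastic at this price.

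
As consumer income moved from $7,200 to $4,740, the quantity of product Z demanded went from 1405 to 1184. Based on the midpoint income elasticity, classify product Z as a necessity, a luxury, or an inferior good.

%ΔQ = (1184 − 1405)/[(1405+1184)/2] = -221/1294.5 ≈ -0.1707.
%ΔI = (4,740 − 7,200)/[(7,200+4,740)/2] = -2460/5970 ≈ -0.4121.
E_I = %ΔQ/%ΔI ≈ 0.414.
E_I ∈ (0,1): normal good (necessity).

necessity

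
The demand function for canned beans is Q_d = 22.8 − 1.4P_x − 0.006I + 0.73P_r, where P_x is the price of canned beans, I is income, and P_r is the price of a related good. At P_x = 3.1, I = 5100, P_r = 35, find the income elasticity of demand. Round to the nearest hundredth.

Evaluating quantity at (P_x, I, P_r) gives Q_d = 22.8 − 1.4(3.1) − 0.006(5100) + 0.73(35) = 22.8 − 4.34 − 30.6 + 25.55 = 13.41.
∂Q_d/∂I = −0.006, so E_I = -0.006·(5100/13.41) ≈ -2.28.
E_I < 0: inferior good.

-2.28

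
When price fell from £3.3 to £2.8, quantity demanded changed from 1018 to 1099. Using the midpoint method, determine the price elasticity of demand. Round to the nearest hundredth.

%Δq = (1099 − 1018)/[(1018 + 1099)/2] = 81/1058.5 ≈ 0.0765.
%Δp = (2.8 − 3.3)/[(3.3 + 2.8)/2] = -0.5/3.05 ≈ -0.1639.
Arc elasticity E = %Δq/%Δp ≈ 0.0765/-0.1639 ≈ -0.47.
|E| < 1: demand is inelastic over this range.

-0.47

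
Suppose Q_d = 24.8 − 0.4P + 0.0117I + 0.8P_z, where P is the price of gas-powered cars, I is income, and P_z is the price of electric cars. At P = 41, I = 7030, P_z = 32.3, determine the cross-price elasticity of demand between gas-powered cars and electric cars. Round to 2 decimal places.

At the given point, Q_d = 24.8 − 0.4(41) + 0.0117(7030) + 0.8(32.3) = 24.8 − 16.4 + 82.251 + 25.84 = 116.491.
∂Q_d/∂P_z = +0.8, so E_xy = 0.8·(32.3/116.491) ≈ 0.22.
E_xy > 0: the goods are substitutes.

0.22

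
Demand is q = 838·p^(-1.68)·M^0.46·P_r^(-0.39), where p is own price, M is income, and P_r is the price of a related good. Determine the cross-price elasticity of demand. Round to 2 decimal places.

-0.39

For a Cobb–Douglas (constant-elasticity) form q = A·P_r^α·…, the elasticity with respect to P_r equals the exponent α at every point.
Here the exponent on P_r is -0.39, so the cross-price elasticity of demand is -0.39.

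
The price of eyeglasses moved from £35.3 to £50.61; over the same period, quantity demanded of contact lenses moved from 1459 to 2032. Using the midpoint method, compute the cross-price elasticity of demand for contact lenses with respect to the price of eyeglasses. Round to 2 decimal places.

%ΔQ_x = (2032 − 1459)/[(1459+2032)/2] = 573/1745.5 ≈ 0.3283.
%ΔP_y = (50.61 − 35.3)/[(35.3+50.61)/2] ≈ 0.3564.
E_xy = 0.3283/0.3564 ≈ 0.92.
E_xy > 0, so contact lenses and eyeglasses are substitutes.

0.92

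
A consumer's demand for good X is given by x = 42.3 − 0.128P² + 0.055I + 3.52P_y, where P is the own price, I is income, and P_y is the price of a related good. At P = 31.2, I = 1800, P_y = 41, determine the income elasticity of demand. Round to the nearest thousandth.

First evaluate x: 42.3 − 0.128(31.2)² + 0.055(1800) + 3.52(41) = 42.3 − 124.6003 + 99 + 144.32 = 161.0197.
∂x/∂I = +0.055, so E_I = 0.055·(1800/161.0197) ≈ 0.615.
E_I ∈ (0,1): normal good (necessity).

0.615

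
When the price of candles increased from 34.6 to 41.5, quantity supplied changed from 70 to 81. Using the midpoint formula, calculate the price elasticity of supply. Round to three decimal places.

%ΔQ = (81 − 70)/[(70 + 81)/2] = 11/75.5 ≈ 0.1457.
%Δp = (41.5 − 34.6)/[(34.6 + 41.5)/2] = 6.9/38.05 ≈ 0.1813.
Arc elasticity E = %ΔQ/%Δp ≈ 0.1457/0.1813 ≈ 0.803.
|E| < 1: supply is inelastic over this range.

0.803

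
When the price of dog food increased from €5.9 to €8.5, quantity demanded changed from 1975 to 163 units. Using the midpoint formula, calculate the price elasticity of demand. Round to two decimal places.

-4.69

%ΔQ = (163 − 1975)/[(1975 + 163)/2] = -1812/1069 ≈ -1.6950.
%Δp = (8.5 − 5.9)/[(5.9 + 8.5)/2] = 2.6/7.2 ≈ 0.3611.
Arc elasticity E = %ΔQ/%Δp ≈ -1.6950/0.3611 ≈ -4.69.
|E| > 1: demand is elastic over this range.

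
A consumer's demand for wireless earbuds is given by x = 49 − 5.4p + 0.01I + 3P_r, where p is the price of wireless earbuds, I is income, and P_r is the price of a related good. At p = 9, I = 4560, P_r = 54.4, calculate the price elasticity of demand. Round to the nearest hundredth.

-0.23

Substituting, x = 49 − 5.4(9) + 0.01(4560) + 3(54.4) = 49 − 48.6 + 45.6 + 163.2 = 209.2.
∂x/∂p = −5.4, so E_p = (−5.4)·(9/209.2) ≈ -0.23.
|E_p| < 1: demand is inelastic.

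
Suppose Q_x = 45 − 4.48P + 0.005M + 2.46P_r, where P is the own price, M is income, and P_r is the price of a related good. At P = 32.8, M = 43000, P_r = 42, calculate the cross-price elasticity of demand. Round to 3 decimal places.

0.478

Substituting, Q_x = 45 − 4.48(32.8) + 0.005(43000) + 2.46(42) = 45 − 146.944 + 215 + 103.32 = 216.376.
∂Q_x/∂P_r = +2.46, so E_xy = 2.46·(42/216.376) ≈ 0.478.
E_xy > 0: the goods are substitutes.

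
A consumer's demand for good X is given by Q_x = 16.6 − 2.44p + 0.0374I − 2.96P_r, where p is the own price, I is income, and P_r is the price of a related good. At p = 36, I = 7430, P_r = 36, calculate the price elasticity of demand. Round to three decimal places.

At the given point, Q_x = 16.6 − 2.44(36) + 0.0374(7430) − 2.96(36) = 16.6 − 87.84 + 277.882 − 106.56 = 100.082.
∂Q_x/∂p = −2.44, so E_p = (−2.44)·(36/100.082) ≈ -0.878.
|E_p| < 1: demand is inelastic.

-0.878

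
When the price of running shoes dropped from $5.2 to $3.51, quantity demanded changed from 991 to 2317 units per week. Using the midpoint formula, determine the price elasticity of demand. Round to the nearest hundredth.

-2.07

%Δq = (2317 − 991)/[(991 + 2317)/2] = 1326/1654 ≈ 0.8017.
%ΔP = (3.51 − 5.2)/[(5.2 + 3.51)/2] = -1.69/4.355 ≈ -0.3881.
Arc elasticity E = %Δq/%ΔP ≈ 0.8017/-0.3881 ≈ -2.07.
|E| > 1: demand is elastic over this range.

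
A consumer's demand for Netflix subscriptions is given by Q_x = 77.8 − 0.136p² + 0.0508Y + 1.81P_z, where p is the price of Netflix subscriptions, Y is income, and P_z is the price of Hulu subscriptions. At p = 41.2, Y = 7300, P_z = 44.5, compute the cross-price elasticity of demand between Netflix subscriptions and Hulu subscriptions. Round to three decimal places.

0.270

Q_x = 77.8 − 0.136(41.2)² + 0.0508(7300) + 1.81(44.5) = 77.8 − 230.8518 + 370.84 + 80.545 = 298.3332.
∂Q_x/∂P_z = +1.81, so E_xy = 1.81·(44.5/298.3332) ≈ 0.270.
E_xy > 0: the goods are substitutes.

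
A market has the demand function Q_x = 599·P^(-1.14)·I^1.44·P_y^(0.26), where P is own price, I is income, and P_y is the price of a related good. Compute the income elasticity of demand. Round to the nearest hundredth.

For a Cobb–Douglas (constant-elasticity) form Q_x = A·I^α·…, the elasticity with respect to I equals the exponent α at every point.
Here the exponent on I is 1.44, so the income elasticity of demand is 1.44.

1.44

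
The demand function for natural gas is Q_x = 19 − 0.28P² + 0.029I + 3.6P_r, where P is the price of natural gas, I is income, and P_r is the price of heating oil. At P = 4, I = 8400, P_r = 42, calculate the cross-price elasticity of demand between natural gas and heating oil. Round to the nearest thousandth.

0.369

Q_x = 19 − 0.28(4)² + 0.029(8400) + 3.6(42) = 19 − 4.48 + 243.6 + 151.2 = 409.32.
∂Q_x/∂P_r = +3.6, so E_xy = 3.6·(42/409.32) ≈ 0.369.
E_xy > 0: the goods are substitutes.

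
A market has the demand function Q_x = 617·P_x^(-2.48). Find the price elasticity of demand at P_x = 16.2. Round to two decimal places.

-2.48

For a Cobb–Douglas (constant-elasticity) form Q_x = A·P_x^α·…, the elasticity with respect to P_x equals the exponent α at every point.
Here the exponent on P_x is -2.48, so the price elasticity of demand is -2.48.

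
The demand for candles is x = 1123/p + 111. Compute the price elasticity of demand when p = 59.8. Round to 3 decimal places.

At p = 59.8, x = 129.7793.
dx/dp = −1123/p² = −0.314.
Point elasticity E = (dx/dp)·(p/x) = -0.314 × 59.8/129.7793 ≈ -0.145.
|E| < 1, so demand is inelastic at this price.

-0.145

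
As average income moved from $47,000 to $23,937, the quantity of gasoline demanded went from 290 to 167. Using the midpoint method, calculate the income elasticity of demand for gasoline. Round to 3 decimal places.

%ΔQ = (167 − 290)/[(290+167)/2] = -123/228.5 ≈ -0.5383.
%ΔY = (23,937 − 47,000)/[(47,000+23,937)/2] = -23063/35468.5 ≈ -0.6502.
E_I = %ΔQ/%ΔY ≈ 0.828.
E_I ∈ (0,1): normal good (necessity).

0.828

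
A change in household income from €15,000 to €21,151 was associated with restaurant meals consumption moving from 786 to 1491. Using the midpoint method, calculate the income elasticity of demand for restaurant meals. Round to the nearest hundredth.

%ΔQ = (1491 − 786)/[(786+1491)/2] = 705/1138.5 ≈ 0.6192.
%ΔM = (21,151 − 15,000)/[(15,000+21,151)/2] = 6151/18075.5 ≈ 0.3403.
E_I = %ΔQ/%ΔM ≈ 1.82.
E_I > 1: normal good (luxury).

1.82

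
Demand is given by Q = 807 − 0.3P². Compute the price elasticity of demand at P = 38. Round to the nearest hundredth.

At P = 38, Q = 373.8.
dQ/dP = −2·0.3·P = −22.8.
Point elasticity E = (dQ/dP)·(P/Q) = -22.8 × 38/373.8 ≈ -2.32.
|E| > 1, so demand is elastic at this price.

-2.32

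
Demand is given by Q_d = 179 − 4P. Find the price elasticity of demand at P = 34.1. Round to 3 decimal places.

-3.202

At P = 34.1, Q_d = 42.6.
dQ_d/dP = −4.
Point elasticity E = (dQ_d/dP)·(P/Q_d) = -4 × 34.1/42.6 ≈ -3.202.
|E| > 1, so demand is elastic at this price.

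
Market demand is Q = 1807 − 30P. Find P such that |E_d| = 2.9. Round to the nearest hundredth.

44.79

Set −bP/(a − bP) = −2.9 ⇒ bP = 2.9(a − bP) ⇒ bP(1+2.9) = 2.9·a.
P = 2.9·1807/(30·3.9) ≈ 44.79.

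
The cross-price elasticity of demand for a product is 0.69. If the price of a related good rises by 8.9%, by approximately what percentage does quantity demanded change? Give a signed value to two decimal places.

6.14

%ΔQ ≈ E × %ΔP_y = (0.69) × (8.9%) ≈ 6.14%.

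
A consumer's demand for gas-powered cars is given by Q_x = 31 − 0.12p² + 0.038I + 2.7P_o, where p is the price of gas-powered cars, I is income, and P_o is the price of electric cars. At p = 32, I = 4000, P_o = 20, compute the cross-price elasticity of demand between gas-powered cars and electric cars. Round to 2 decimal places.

0.47

First evaluate Q_x: 31 − 0.12(32)² + 0.038(4000) + 2.7(20) = 31 − 122.88 + 152 + 54 = 114.12.
∂Q_x/∂P_o = +2.7, so E_xy = 2.7·(20/114.12) ≈ 0.47.
E_xy > 0: the goods are substitutes.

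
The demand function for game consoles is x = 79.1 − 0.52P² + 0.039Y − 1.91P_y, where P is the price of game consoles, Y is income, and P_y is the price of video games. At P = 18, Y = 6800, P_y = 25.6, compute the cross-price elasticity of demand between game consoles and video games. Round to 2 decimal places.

Evaluating quantity at (P, Y, P_y) gives x = 79.1 − 0.52(18)² + 0.039(6800) − 1.91(25.6) = 79.1 − 168.48 + 265.2 − 48.896 = 126.924.
∂x/∂P_y = −1.91, so E_xy = -1.91·(25.6/126.924) ≈ -0.39.
E_xy < 0: the goods are complements.

-0.39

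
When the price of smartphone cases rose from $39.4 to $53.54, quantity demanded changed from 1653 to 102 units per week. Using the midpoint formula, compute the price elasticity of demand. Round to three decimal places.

%ΔQ = (102 − 1653)/[(1653 + 102)/2] = -1551/877.5 ≈ -1.7675.
%Δp = (53.54 − 39.4)/[(39.4 + 53.54)/2] = 14.14/46.47 ≈ 0.3043.
Arc elasticity E = %ΔQ/%Δp ≈ -1.7675/0.3043 ≈ -5.809.
|E| > 1: demand is elastic over this range.

-5.809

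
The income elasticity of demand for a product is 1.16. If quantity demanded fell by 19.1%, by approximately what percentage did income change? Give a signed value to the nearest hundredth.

-16.47

%ΔQ ≈ E × %ΔI ⇒ %ΔI = %ΔQ / E = (-19.1%)/(1.16) ≈ -16.47%.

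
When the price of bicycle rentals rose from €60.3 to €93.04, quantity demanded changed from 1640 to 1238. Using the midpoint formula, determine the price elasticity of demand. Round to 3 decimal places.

-0.654

%Δq = (1238 − 1640)/[(1640 + 1238)/2] = -402/1439 ≈ -0.2794.
%Δp = (93.04 − 60.3)/[(60.3 + 93.04)/2] = 32.74/76.67 ≈ 0.4270.
Arc elasticity E = %Δq/%Δp ≈ -0.2794/0.4270 ≈ -0.654.
|E| < 1: demand is inelastic over this range.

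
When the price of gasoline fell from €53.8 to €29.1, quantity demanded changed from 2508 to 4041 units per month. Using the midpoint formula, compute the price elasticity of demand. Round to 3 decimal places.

-0.786

%Δq = (4041 − 2508)/[(2508 + 4041)/2] = 1533/3274.5 ≈ 0.4682.
%ΔP = (29.1 − 53.8)/[(53.8 + 29.1)/2] = -24.7/41.45 ≈ -0.5959.
Arc elasticity E = %Δq/%ΔP ≈ 0.4682/-0.5959 ≈ -0.786.
|E| < 1: demand is inelastic over this range.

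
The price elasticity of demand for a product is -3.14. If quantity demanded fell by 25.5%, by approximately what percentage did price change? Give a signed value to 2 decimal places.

8.12

%ΔQ ≈ E × %ΔP ⇒ %ΔP = %ΔQ / E = (-25.5%)/(-3.14) ≈ 8.12%.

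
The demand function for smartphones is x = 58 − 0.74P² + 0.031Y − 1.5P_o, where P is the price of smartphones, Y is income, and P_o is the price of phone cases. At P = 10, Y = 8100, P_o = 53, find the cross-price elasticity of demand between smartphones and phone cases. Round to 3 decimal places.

Evaluating quantity at (P, Y, P_o) gives x = 58 − 0.74(10)² + 0.031(8100) − 1.5(53) = 58 − 74 + 251.1 − 79.5 = 155.6.
∂x/∂P_o = −1.5, so E_xy = -1.5·(53/155.6) ≈ -0.511.
E_xy < 0: the goods are complements.

-0.511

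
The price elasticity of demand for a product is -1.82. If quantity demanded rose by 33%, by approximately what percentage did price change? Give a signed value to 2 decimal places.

-18.13

%ΔQ ≈ E × %ΔP ⇒ %ΔP = %ΔQ / E = (33%)/(-1.82) ≈ -18.13%.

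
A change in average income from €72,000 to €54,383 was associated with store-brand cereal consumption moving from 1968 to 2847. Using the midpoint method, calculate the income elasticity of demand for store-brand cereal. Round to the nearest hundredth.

-1.31

%ΔQ = (2847 − 1968)/[(1968+2847)/2] = 879/2407.5 ≈ 0.3651.
%ΔI = (54,383 − 72,000)/[(72,000+54,383)/2] = -17617/63191.5 ≈ -0.2788.
E_I = %ΔQ/%ΔI ≈ -1.31.
E_I < 0: inferior good.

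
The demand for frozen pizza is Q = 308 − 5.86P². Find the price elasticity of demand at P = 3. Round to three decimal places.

-0.413

At P = 3, Q = 255.26.
dQ/dP = −2·5.86·P = −35.16.
Point elasticity E = (dQ/dP)·(P/Q) = -35.16 × 3/255.26 ≈ -0.413.
|E| < 1, so demand is inelastic at this price.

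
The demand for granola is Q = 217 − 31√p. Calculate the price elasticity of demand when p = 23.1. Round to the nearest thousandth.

-1.095

At p = 23.1, Q = 68.0064.
dQ/dp = −31/(2√p) = −31/(2·4.8062).
Point elasticity E = (dQ/dp)·(p/Q) = -3.225 × 23.1/68.0064 ≈ -1.095.
|E| > 1, so demand is elastic at this price.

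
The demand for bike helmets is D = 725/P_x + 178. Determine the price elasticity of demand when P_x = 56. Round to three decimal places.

At P_x = 56, D = 190.9464.
dD/dP_x = −725/P_x² = −0.2312.
Point elasticity E = (dD/dP_x)·(P_x/D) = -0.2312 × 56/190.9464 ≈ -0.068.
|E| < 1, so demand is inelastic at this price.

-0.068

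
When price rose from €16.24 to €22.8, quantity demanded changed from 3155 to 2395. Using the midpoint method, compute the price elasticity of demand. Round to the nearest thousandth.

-0.815

%ΔQ = (2395 − 3155)/[(3155 + 2395)/2] = -760/2775 ≈ -0.2739.
%Δp = (22.8 − 16.24)/[(16.24 + 22.8)/2] = 6.56/19.52 ≈ 0.3361.
Arc elasticity E = %ΔQ/%Δp ≈ -0.2739/0.3361 ≈ -0.815.
|E| < 1: demand is inelastic over this range.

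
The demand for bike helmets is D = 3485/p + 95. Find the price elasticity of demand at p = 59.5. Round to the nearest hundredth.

At p = 59.5, D = 153.5714.
dD/dp = −3485/p² = −0.9844.
Point elasticity E = (dD/dp)·(p/D) = -0.9844 × 59.5/153.5714 ≈ -0.38.
|E| < 1, so demand is inelastic at this price.

-0.38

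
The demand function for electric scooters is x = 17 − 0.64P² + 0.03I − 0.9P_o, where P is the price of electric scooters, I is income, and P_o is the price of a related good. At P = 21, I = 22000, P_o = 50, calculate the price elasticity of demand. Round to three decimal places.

First evaluate x: 17 − 0.64(21)² + 0.03(22000) − 0.9(50) = 17 − 282.24 + 660 − 45 = 349.76.
∂x/∂P = −2·0.64·P = -26.88, so E_p = -26.88·(21/349.76) ≈ -1.614.
|E_p| > 1: demand is elastic.

-1.614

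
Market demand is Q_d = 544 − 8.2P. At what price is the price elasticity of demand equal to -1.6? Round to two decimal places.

40.83

Set −bP/(a − bP) = −1.6 ⇒ bP = 1.6(a − bP) ⇒ bP(1+1.6) = 1.6·a.
P = 1.6·544/(8.2·2.6) ≈ 40.83.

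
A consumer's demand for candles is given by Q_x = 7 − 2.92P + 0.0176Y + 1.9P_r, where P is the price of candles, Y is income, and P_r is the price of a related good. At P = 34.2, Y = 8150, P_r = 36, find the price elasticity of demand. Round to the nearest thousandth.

Substituting, Q_x = 7 − 2.92(34.2) + 0.0176(8150) + 1.9(36) = 7 − 99.864 + 143.44 + 68.4 = 118.976.
∂Q_x/∂P = −2.92, so E_p = (−2.92)·(34.2/118.976) ≈ -0.839.
|E_p| < 1: demand is inelastic.

-0.839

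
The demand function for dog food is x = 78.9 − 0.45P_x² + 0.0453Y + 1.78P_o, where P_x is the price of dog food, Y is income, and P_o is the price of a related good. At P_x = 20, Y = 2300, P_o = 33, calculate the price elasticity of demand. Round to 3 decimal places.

-5.822

At the given point, x = 78.9 − 0.45(20)² + 0.0453(2300) + 1.78(33) = 78.9 − 180 + 104.19 + 58.74 = 61.83.
∂x/∂P_x = −2·0.45·P_x = -18, so E_p = -18·(20/61.83) ≈ -5.822.
|E_p| > 1: demand is elastic.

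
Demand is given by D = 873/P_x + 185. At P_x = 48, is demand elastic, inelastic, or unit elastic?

At P_x = 48, D = 203.1875.
dD/dP_x = −873/P_x² = −0.3789.
Point elasticity E = (dD/dP_x)·(P_x/D) = -0.3789 × 48/203.1875 ≈ -0.090.
|E| ≈ 0.090 < 1, so demand is inelastic.

inelastic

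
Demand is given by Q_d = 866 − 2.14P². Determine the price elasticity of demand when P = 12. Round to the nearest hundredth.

At P = 12, Q_d = 557.84.
dQ_d/dP = −2·2.14·P = −51.36.
Point elasticity E = (dQ_d/dP)·(P/Q_d) = -51.36 × 12/557.84 ≈ -1.10.
|E| > 1, so demand is elastic at this price.

-1.10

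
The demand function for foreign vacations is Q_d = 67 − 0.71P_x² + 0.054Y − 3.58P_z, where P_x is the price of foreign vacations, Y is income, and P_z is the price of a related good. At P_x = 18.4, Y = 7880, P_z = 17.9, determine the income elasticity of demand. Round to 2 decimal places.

At the given point, Q_d = 67 − 0.71(18.4)² + 0.054(7880) − 3.58(17.9) = 67 − 240.3776 + 425.52 − 64.082 = 188.0604.
∂Q_d/∂Y = +0.054, so E_I = 0.054·(7880/188.0604) ≈ 2.26.
E_I > 1: normal good (luxury).

2.26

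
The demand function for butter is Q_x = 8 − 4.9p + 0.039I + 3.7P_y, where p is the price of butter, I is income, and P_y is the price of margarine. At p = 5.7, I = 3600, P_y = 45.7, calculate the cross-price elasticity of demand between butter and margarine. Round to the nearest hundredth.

0.58

Evaluating quantity at (p, I, P_y) gives Q_x = 8 − 4.9(5.7) + 0.039(3600) + 3.7(45.7) = 8 − 27.93 + 140.4 + 169.09 = 289.56.
∂Q_x/∂P_y = +3.7, so E_xy = 3.7·(45.7/289.56) ≈ 0.58.
E_xy > 0: the goods are substitutes.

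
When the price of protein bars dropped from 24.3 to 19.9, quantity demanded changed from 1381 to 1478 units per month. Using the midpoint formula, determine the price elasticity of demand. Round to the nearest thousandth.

-0.341

%Δq = (1478 − 1381)/[(1381 + 1478)/2] = 97/1429.5 ≈ 0.0679.
%ΔP = (19.9 − 24.3)/[(24.3 + 19.9)/2] = -4.4/22.1 ≈ -0.1991.
Arc elasticity E = %Δq/%ΔP ≈ 0.0679/-0.1991 ≈ -0.341.
|E| < 1: demand is inelastic over this range.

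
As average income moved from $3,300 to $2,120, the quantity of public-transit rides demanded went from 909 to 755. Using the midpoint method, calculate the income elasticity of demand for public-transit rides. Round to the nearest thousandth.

0.425

%ΔQ = (755 − 909)/[(909+755)/2] = -154/832 ≈ -0.1851.
%ΔI = (2,120 − 3,300)/[(3,300+2,120)/2] = -1180/2710 ≈ -0.4354.
E_I = %ΔQ/%ΔI ≈ 0.425.
E_I ∈ (0,1): normal good (necessity).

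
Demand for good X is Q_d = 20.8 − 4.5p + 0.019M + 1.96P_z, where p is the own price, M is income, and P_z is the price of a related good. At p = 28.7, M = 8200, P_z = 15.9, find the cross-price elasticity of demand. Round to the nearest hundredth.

Substituting, Q_d = 20.8 − 4.5(28.7) + 0.019(8200) + 1.96(15.9) = 20.8 − 129.15 + 155.8 + 31.164 = 78.614.
∂Q_d/∂P_z = +1.96, so E_xy = 1.96·(15.9/78.614) ≈ 0.40.
E_xy > 0: the goods are substitutes.

0.40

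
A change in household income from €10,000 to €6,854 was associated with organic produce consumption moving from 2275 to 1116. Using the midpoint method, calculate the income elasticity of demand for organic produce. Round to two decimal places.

%ΔQ = (1116 − 2275)/[(2275+1116)/2] = -1159/1695.5 ≈ -0.6836.
%ΔM = (6,854 − 10,000)/[(10,000+6,854)/2] = -3146/8427 ≈ -0.3733.
E_I = %ΔQ/%ΔM ≈ 1.83.
E_I > 1: normal good (luxury).

1.83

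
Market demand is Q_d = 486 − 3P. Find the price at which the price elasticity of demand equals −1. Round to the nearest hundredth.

For linear demand Q_d = a − bP, E = −bP/(a − bP). |E| = 1 ⇒ bP = a − bP ⇒ P = a/(2b).
P = 486/(2·3) = 81.00.

81.00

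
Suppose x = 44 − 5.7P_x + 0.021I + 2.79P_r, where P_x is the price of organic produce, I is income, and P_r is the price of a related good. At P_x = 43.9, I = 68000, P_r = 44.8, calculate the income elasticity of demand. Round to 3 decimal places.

Evaluating quantity at (P_x, I, P_r) gives x = 44 − 5.7(43.9) + 0.021(68000) + 2.79(44.8) = 44 − 250.23 + 1428 + 124.992 = 1346.762.
∂x/∂I = +0.021, so E_I = 0.021·(68000/1346.762) ≈ 1.060.
E_I > 1: normal good (luxury).

1.060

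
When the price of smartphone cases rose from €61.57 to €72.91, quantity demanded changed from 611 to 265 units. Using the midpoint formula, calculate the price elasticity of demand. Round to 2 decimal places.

-4.68

%ΔQ = (265 − 611)/[(611 + 265)/2] = -346/438 ≈ -0.7900.
%Δp = (72.91 − 61.57)/[(61.57 + 72.91)/2] = 11.34/67.24 ≈ 0.1686.
Arc elasticity E = %ΔQ/%Δp ≈ -0.7900/0.1686 ≈ -4.68.
|E| > 1: demand is elastic over this range.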